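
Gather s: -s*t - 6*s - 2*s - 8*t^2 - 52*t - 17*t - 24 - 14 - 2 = s*(-t - 8) - 8*t^2 - 69*t - 40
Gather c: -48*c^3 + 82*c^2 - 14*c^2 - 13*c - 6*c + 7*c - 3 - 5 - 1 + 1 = -48*c^3 + 68*c^2 - 12*c - 8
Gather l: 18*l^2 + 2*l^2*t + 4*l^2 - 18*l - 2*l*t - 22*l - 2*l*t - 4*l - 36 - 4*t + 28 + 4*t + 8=l^2*(2*t + 22) + l*(-4*t - 44)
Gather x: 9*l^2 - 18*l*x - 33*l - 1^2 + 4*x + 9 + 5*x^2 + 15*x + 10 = 9*l^2 - 33*l + 5*x^2 + x*(19 - 18*l) + 18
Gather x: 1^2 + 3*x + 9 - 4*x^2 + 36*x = -4*x^2 + 39*x + 10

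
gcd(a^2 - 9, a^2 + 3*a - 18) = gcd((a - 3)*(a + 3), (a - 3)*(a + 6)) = a - 3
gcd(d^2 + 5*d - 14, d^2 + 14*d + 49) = d + 7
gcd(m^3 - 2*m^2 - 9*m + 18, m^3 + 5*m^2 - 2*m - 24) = m^2 + m - 6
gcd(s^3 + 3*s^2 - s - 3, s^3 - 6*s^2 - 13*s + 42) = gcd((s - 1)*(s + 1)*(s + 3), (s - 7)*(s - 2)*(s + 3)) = s + 3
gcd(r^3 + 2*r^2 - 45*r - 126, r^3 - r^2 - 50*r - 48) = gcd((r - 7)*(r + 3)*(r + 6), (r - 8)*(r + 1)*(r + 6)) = r + 6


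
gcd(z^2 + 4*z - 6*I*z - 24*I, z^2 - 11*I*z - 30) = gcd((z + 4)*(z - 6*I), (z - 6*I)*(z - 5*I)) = z - 6*I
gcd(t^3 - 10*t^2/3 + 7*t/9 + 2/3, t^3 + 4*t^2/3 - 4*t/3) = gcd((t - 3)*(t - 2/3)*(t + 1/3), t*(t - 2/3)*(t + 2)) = t - 2/3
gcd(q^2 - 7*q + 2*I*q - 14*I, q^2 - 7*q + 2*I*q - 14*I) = q^2 + q*(-7 + 2*I) - 14*I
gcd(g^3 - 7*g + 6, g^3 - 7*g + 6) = g^3 - 7*g + 6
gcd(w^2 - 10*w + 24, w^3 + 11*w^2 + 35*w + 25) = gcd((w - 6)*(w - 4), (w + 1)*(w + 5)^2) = 1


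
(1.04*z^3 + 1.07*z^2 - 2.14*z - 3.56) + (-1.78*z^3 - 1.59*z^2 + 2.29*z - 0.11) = -0.74*z^3 - 0.52*z^2 + 0.15*z - 3.67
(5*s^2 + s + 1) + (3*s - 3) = 5*s^2 + 4*s - 2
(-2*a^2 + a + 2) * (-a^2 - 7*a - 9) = 2*a^4 + 13*a^3 + 9*a^2 - 23*a - 18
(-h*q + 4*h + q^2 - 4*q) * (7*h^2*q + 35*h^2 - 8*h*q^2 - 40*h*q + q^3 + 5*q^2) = -7*h^3*q^2 - 7*h^3*q + 140*h^3 + 15*h^2*q^3 + 15*h^2*q^2 - 300*h^2*q - 9*h*q^4 - 9*h*q^3 + 180*h*q^2 + q^5 + q^4 - 20*q^3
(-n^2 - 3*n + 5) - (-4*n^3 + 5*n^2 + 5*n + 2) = 4*n^3 - 6*n^2 - 8*n + 3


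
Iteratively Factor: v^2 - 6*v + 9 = (v - 3)*(v - 3)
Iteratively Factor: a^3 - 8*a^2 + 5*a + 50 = (a + 2)*(a^2 - 10*a + 25) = (a - 5)*(a + 2)*(a - 5)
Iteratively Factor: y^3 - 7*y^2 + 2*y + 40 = (y - 5)*(y^2 - 2*y - 8) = (y - 5)*(y - 4)*(y + 2)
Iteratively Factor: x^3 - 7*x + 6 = (x - 2)*(x^2 + 2*x - 3) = (x - 2)*(x - 1)*(x + 3)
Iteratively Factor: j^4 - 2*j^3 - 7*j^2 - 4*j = (j + 1)*(j^3 - 3*j^2 - 4*j) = (j - 4)*(j + 1)*(j^2 + j) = j*(j - 4)*(j + 1)*(j + 1)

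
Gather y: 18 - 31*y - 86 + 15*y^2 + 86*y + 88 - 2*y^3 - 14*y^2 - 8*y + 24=-2*y^3 + y^2 + 47*y + 44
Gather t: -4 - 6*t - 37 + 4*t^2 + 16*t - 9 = 4*t^2 + 10*t - 50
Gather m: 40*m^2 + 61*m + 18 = 40*m^2 + 61*m + 18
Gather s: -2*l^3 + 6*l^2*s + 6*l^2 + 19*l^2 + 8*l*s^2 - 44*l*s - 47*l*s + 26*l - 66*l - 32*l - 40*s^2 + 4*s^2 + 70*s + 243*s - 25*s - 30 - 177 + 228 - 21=-2*l^3 + 25*l^2 - 72*l + s^2*(8*l - 36) + s*(6*l^2 - 91*l + 288)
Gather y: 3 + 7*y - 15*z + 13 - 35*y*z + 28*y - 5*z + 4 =y*(35 - 35*z) - 20*z + 20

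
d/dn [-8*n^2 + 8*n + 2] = 8 - 16*n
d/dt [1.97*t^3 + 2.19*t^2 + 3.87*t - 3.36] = 5.91*t^2 + 4.38*t + 3.87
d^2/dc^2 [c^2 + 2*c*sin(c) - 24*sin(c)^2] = -2*c*sin(c) + 96*sin(c)^2 + 4*cos(c) - 46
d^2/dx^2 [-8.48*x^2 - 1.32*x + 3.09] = -16.9600000000000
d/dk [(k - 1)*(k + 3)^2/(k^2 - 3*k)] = (k^4 - 6*k^3 - 18*k^2 + 18*k - 27)/(k^2*(k^2 - 6*k + 9))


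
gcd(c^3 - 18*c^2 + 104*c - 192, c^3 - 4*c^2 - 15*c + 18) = c - 6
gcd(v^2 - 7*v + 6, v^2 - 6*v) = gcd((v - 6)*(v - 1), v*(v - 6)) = v - 6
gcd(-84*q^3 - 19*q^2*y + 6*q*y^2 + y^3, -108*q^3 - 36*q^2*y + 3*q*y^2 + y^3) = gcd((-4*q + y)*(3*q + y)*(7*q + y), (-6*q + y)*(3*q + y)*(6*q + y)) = 3*q + y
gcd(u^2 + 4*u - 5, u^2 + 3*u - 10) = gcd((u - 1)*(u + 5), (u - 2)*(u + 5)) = u + 5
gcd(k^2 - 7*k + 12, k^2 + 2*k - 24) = k - 4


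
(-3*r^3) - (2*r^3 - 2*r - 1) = -5*r^3 + 2*r + 1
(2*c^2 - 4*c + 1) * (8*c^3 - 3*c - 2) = 16*c^5 - 32*c^4 + 2*c^3 + 8*c^2 + 5*c - 2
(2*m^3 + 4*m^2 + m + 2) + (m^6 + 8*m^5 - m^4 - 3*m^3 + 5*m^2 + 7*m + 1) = m^6 + 8*m^5 - m^4 - m^3 + 9*m^2 + 8*m + 3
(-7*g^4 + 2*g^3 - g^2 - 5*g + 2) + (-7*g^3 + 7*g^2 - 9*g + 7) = -7*g^4 - 5*g^3 + 6*g^2 - 14*g + 9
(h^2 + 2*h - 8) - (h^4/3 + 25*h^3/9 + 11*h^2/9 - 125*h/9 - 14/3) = -h^4/3 - 25*h^3/9 - 2*h^2/9 + 143*h/9 - 10/3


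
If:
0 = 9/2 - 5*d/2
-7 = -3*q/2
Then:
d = 9/5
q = 14/3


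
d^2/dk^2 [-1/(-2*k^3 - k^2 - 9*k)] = 2*(-k*(6*k + 1)*(2*k^2 + k + 9) + (6*k^2 + 2*k + 9)^2)/(k^3*(2*k^2 + k + 9)^3)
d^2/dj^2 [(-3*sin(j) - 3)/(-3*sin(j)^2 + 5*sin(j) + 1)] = 3*(9*sin(j)^5 + 51*sin(j)^4 - 45*sin(j)^3 - 22*sin(j)^2 + 68*sin(j) - 46)/(-3*sin(j)^2 + 5*sin(j) + 1)^3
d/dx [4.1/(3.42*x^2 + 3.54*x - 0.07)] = (-28.044*x - 14.514)/(3.42*x^2 + 3.54*x - 0.07)^2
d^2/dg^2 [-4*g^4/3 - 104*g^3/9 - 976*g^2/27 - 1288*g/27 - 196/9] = -16*g^2 - 208*g/3 - 1952/27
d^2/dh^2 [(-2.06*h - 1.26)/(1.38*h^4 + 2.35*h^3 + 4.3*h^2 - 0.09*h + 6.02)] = (-47.076768*h^7 - 154.88016*h^6 - 264.18774*h^5 - 344.516232*h^4 + 62.132108*h^3 + 337.139292*h^2 + 429.828*h + 62.980092)/(2.628072*h^12 + 13.42602*h^11 + 47.42991*h^10 + 96.133087*h^9 + 180.431094*h^8 + 242.796225*h^7 + 388.156264*h^6 + 355.571301*h^5 + 476.429766*h^4 + 241.515651*h^3 + 467.647446*h^2 - 9.784908*h + 218.167208)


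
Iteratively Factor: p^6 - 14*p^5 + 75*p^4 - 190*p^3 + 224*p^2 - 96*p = (p - 4)*(p^5 - 10*p^4 + 35*p^3 - 50*p^2 + 24*p) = (p - 4)*(p - 1)*(p^4 - 9*p^3 + 26*p^2 - 24*p) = (p - 4)^2*(p - 1)*(p^3 - 5*p^2 + 6*p) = p*(p - 4)^2*(p - 1)*(p^2 - 5*p + 6) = p*(p - 4)^2*(p - 3)*(p - 1)*(p - 2)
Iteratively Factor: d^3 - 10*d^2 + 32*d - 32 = (d - 4)*(d^2 - 6*d + 8) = (d - 4)^2*(d - 2)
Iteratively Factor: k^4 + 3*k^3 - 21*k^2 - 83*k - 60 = (k + 3)*(k^3 - 21*k - 20) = (k + 1)*(k + 3)*(k^2 - k - 20) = (k - 5)*(k + 1)*(k + 3)*(k + 4)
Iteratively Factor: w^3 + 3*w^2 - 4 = (w + 2)*(w^2 + w - 2) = (w - 1)*(w + 2)*(w + 2)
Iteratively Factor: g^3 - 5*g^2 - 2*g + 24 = (g - 3)*(g^2 - 2*g - 8) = (g - 4)*(g - 3)*(g + 2)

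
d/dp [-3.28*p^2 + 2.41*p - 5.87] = 2.41 - 6.56*p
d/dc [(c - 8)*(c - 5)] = 2*c - 13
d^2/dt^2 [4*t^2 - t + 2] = 8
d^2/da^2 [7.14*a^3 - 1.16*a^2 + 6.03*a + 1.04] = 42.84*a - 2.32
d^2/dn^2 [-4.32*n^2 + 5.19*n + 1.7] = -8.64000000000000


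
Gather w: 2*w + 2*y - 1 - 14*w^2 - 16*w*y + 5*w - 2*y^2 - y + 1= -14*w^2 + w*(7 - 16*y) - 2*y^2 + y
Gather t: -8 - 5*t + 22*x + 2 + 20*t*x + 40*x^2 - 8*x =t*(20*x - 5) + 40*x^2 + 14*x - 6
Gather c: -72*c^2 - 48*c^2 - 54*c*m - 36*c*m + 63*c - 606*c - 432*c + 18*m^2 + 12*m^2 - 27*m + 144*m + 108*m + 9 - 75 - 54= -120*c^2 + c*(-90*m - 975) + 30*m^2 + 225*m - 120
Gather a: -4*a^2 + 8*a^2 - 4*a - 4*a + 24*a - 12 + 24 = 4*a^2 + 16*a + 12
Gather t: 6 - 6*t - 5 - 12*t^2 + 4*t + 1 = -12*t^2 - 2*t + 2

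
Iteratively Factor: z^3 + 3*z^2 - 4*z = (z + 4)*(z^2 - z) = (z - 1)*(z + 4)*(z)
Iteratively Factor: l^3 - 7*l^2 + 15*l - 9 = (l - 3)*(l^2 - 4*l + 3) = (l - 3)^2*(l - 1)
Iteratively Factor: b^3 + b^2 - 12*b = (b)*(b^2 + b - 12) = b*(b - 3)*(b + 4)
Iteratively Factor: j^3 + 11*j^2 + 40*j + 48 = (j + 4)*(j^2 + 7*j + 12) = (j + 3)*(j + 4)*(j + 4)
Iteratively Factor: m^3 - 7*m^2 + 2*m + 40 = (m - 5)*(m^2 - 2*m - 8) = (m - 5)*(m + 2)*(m - 4)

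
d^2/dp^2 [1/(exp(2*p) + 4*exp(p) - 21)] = 4*(-(exp(p) + 1)*(exp(2*p) + 4*exp(p) - 21) + 2*(exp(p) + 2)^2*exp(p))*exp(p)/(exp(2*p) + 4*exp(p) - 21)^3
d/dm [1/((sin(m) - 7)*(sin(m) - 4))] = (11 - 2*sin(m))*cos(m)/((sin(m) - 7)^2*(sin(m) - 4)^2)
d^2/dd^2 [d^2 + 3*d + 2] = 2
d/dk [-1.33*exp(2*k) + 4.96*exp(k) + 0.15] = (4.96 - 2.66*exp(k))*exp(k)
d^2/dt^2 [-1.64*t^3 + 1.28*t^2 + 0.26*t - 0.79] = 2.56 - 9.84*t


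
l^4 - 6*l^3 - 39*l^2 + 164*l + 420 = (l - 7)*(l - 6)*(l + 2)*(l + 5)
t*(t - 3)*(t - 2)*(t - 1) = t^4 - 6*t^3 + 11*t^2 - 6*t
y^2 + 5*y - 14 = (y - 2)*(y + 7)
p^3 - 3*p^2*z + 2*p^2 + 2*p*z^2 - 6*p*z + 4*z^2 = (p + 2)*(p - 2*z)*(p - z)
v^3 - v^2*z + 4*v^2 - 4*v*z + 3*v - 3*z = (v + 1)*(v + 3)*(v - z)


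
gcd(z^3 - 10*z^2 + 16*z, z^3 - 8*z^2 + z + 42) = 1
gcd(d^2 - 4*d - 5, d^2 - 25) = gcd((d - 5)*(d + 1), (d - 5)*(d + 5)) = d - 5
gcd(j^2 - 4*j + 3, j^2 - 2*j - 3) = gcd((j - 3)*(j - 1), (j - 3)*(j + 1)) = j - 3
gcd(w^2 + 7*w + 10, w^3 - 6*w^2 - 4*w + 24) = w + 2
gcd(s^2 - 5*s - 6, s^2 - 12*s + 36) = s - 6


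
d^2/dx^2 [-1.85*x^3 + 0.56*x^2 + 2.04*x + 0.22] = 1.12 - 11.1*x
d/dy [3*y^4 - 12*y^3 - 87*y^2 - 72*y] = 12*y^3 - 36*y^2 - 174*y - 72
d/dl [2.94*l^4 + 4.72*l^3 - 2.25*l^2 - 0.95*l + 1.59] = 11.76*l^3 + 14.16*l^2 - 4.5*l - 0.95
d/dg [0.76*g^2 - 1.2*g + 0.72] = 1.52*g - 1.2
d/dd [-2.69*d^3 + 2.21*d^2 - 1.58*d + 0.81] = -8.07*d^2 + 4.42*d - 1.58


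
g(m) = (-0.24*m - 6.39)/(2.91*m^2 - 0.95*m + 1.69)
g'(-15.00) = -0.00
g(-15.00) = -0.00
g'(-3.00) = -0.12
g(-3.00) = -0.18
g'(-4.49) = -0.04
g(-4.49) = -0.08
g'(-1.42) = -0.73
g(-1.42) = -0.68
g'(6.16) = 0.02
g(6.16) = -0.07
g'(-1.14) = -1.12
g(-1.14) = -0.93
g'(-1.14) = -1.12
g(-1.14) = -0.93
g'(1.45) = 1.18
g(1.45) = -1.05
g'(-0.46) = -3.12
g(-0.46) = -2.29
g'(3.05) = 0.17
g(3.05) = -0.28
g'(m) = (0.95 - 5.82*m)*(-0.24*m - 6.39)/(2.91*m^2 - 0.95*m + 1.69)^2 - 0.24/(2.91*m^2 - 0.95*m + 1.69) = (0.6984*m^2 + 37.1898*m - 6.4761)/(8.4681*m^4 - 5.529*m^3 + 10.7383*m^2 - 3.211*m + 2.8561)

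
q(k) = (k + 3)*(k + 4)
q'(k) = 2*k + 7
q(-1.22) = 4.95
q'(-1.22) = 4.56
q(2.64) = 37.45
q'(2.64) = 12.28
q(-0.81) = 6.99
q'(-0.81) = 5.38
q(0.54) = 16.07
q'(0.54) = 8.08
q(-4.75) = 1.31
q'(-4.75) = -2.50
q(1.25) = 22.31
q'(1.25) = 9.50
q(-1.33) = 4.46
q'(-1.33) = 4.34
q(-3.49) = -0.25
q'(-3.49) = 0.02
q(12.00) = 240.00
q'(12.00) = 31.00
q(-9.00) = 30.00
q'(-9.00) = -11.00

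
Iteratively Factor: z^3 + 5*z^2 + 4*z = (z)*(z^2 + 5*z + 4) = z*(z + 4)*(z + 1)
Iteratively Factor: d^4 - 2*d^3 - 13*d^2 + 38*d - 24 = (d - 1)*(d^3 - d^2 - 14*d + 24) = (d - 1)*(d + 4)*(d^2 - 5*d + 6) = (d - 2)*(d - 1)*(d + 4)*(d - 3)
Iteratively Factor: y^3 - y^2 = (y)*(y^2 - y) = y*(y - 1)*(y)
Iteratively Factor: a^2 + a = (a)*(a + 1)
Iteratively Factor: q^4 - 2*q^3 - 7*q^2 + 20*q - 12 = (q + 3)*(q^3 - 5*q^2 + 8*q - 4) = (q - 2)*(q + 3)*(q^2 - 3*q + 2) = (q - 2)*(q - 1)*(q + 3)*(q - 2)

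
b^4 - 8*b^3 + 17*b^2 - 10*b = b*(b - 5)*(b - 2)*(b - 1)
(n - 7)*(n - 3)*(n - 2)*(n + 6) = n^4 - 6*n^3 - 31*n^2 + 204*n - 252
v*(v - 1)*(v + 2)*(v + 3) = v^4 + 4*v^3 + v^2 - 6*v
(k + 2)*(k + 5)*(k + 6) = k^3 + 13*k^2 + 52*k + 60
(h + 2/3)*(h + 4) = h^2 + 14*h/3 + 8/3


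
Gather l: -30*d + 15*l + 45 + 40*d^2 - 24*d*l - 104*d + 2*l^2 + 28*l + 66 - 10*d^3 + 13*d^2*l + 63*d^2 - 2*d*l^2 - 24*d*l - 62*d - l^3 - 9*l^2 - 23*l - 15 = -10*d^3 + 103*d^2 - 196*d - l^3 + l^2*(-2*d - 7) + l*(13*d^2 - 48*d + 20) + 96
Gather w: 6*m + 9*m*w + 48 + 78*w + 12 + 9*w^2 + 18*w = 6*m + 9*w^2 + w*(9*m + 96) + 60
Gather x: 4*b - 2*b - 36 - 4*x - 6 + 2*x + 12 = 2*b - 2*x - 30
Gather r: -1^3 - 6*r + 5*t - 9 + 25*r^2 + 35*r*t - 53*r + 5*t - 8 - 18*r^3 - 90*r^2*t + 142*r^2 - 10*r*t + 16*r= -18*r^3 + r^2*(167 - 90*t) + r*(25*t - 43) + 10*t - 18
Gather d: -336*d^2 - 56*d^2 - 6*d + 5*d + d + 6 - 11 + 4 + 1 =-392*d^2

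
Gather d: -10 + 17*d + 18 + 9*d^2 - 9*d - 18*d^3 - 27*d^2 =-18*d^3 - 18*d^2 + 8*d + 8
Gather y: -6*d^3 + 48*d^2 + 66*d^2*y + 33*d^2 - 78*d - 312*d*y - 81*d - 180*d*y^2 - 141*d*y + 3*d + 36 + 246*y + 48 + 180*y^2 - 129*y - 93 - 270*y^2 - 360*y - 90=-6*d^3 + 81*d^2 - 156*d + y^2*(-180*d - 90) + y*(66*d^2 - 453*d - 243) - 99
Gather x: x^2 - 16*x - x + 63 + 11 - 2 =x^2 - 17*x + 72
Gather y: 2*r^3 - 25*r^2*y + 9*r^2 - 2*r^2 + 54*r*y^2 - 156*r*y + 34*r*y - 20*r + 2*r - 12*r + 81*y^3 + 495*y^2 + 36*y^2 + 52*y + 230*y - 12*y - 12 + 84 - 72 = 2*r^3 + 7*r^2 - 30*r + 81*y^3 + y^2*(54*r + 531) + y*(-25*r^2 - 122*r + 270)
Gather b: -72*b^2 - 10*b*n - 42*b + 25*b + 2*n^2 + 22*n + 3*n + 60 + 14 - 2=-72*b^2 + b*(-10*n - 17) + 2*n^2 + 25*n + 72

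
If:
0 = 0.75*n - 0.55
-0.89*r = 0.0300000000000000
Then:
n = 0.73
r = -0.03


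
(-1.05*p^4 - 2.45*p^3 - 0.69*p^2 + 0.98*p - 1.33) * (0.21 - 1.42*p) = 1.491*p^5 + 3.2585*p^4 + 0.4653*p^3 - 1.5365*p^2 + 2.0944*p - 0.2793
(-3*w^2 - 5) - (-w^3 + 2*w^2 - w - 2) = w^3 - 5*w^2 + w - 3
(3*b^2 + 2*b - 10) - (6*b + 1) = 3*b^2 - 4*b - 11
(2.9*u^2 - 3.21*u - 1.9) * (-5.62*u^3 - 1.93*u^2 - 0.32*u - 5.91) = -16.298*u^5 + 12.4432*u^4 + 15.9453*u^3 - 12.4448*u^2 + 19.5791*u + 11.229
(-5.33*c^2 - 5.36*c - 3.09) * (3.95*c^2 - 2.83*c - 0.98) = -21.0535*c^4 - 6.0881*c^3 + 8.1867*c^2 + 13.9975*c + 3.0282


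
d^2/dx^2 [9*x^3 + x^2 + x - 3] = 54*x + 2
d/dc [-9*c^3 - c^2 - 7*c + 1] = -27*c^2 - 2*c - 7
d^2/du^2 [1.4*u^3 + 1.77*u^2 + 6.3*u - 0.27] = 8.4*u + 3.54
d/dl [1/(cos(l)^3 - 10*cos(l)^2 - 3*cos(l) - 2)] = -(3*sin(l)^2 + 20*cos(l))*sin(l)/(-cos(l)^3 + 10*cos(l)^2 + 3*cos(l) + 2)^2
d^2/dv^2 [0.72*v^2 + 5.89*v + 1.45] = 1.44000000000000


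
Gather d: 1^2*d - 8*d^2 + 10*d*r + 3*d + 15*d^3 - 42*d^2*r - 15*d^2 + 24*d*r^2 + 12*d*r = 15*d^3 + d^2*(-42*r - 23) + d*(24*r^2 + 22*r + 4)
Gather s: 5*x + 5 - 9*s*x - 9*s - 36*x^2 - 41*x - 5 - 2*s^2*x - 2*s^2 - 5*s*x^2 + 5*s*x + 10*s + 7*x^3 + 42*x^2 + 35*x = s^2*(-2*x - 2) + s*(-5*x^2 - 4*x + 1) + 7*x^3 + 6*x^2 - x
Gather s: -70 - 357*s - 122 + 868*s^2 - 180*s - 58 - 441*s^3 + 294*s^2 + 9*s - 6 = -441*s^3 + 1162*s^2 - 528*s - 256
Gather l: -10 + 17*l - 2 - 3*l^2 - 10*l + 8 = -3*l^2 + 7*l - 4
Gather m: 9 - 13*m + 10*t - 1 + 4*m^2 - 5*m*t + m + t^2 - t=4*m^2 + m*(-5*t - 12) + t^2 + 9*t + 8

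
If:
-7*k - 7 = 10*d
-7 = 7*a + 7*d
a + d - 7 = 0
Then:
No Solution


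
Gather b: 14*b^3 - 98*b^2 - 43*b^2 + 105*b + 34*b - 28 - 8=14*b^3 - 141*b^2 + 139*b - 36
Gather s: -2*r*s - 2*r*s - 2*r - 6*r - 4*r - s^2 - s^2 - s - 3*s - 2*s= -12*r - 2*s^2 + s*(-4*r - 6)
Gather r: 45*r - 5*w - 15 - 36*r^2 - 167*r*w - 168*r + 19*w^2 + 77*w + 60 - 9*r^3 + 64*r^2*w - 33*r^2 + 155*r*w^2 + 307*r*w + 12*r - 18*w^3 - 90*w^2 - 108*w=-9*r^3 + r^2*(64*w - 69) + r*(155*w^2 + 140*w - 111) - 18*w^3 - 71*w^2 - 36*w + 45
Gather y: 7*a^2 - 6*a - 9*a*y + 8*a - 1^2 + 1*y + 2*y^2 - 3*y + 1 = 7*a^2 + 2*a + 2*y^2 + y*(-9*a - 2)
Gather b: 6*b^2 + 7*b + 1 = 6*b^2 + 7*b + 1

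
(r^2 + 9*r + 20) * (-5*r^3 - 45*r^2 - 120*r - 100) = -5*r^5 - 90*r^4 - 625*r^3 - 2080*r^2 - 3300*r - 2000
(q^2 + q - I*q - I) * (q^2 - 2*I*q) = q^4 + q^3 - 3*I*q^3 - 2*q^2 - 3*I*q^2 - 2*q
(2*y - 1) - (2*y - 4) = 3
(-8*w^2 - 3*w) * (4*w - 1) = -32*w^3 - 4*w^2 + 3*w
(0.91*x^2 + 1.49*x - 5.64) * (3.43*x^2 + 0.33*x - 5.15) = 3.1213*x^4 + 5.411*x^3 - 23.54*x^2 - 9.5347*x + 29.046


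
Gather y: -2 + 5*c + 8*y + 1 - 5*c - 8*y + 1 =0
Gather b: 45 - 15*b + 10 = 55 - 15*b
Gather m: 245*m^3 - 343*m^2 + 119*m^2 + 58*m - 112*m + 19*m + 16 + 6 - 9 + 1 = 245*m^3 - 224*m^2 - 35*m + 14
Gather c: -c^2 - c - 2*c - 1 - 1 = -c^2 - 3*c - 2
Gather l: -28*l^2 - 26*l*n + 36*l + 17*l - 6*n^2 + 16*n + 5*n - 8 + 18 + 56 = -28*l^2 + l*(53 - 26*n) - 6*n^2 + 21*n + 66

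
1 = 1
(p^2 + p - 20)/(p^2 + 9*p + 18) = (p^2 + p - 20)/(p^2 + 9*p + 18)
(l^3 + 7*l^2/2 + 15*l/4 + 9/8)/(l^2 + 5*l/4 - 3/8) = (4*l^2 + 8*l + 3)/(4*l - 1)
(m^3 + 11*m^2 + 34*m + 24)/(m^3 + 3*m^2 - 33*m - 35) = (m^2 + 10*m + 24)/(m^2 + 2*m - 35)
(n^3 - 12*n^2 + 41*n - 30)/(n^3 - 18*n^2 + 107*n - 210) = (n - 1)/(n - 7)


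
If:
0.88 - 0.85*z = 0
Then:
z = 1.04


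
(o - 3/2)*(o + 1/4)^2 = o^3 - o^2 - 11*o/16 - 3/32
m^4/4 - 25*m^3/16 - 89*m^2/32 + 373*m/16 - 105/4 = (m/4 + 1)*(m - 6)*(m - 5/2)*(m - 7/4)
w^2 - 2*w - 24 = (w - 6)*(w + 4)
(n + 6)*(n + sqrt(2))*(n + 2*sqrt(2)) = n^3 + 3*sqrt(2)*n^2 + 6*n^2 + 4*n + 18*sqrt(2)*n + 24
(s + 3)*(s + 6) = s^2 + 9*s + 18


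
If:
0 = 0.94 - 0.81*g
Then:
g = 1.16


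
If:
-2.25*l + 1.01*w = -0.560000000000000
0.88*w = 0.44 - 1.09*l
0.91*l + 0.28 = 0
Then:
No Solution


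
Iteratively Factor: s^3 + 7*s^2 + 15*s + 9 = (s + 3)*(s^2 + 4*s + 3) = (s + 3)^2*(s + 1)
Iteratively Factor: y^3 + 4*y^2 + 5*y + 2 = (y + 1)*(y^2 + 3*y + 2) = (y + 1)^2*(y + 2)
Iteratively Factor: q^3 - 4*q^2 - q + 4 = (q + 1)*(q^2 - 5*q + 4) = (q - 1)*(q + 1)*(q - 4)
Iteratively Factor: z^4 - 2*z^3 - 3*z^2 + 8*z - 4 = (z + 2)*(z^3 - 4*z^2 + 5*z - 2) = (z - 1)*(z + 2)*(z^2 - 3*z + 2) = (z - 2)*(z - 1)*(z + 2)*(z - 1)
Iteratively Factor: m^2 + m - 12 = (m - 3)*(m + 4)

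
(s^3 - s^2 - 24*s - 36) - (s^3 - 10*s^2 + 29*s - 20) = 9*s^2 - 53*s - 16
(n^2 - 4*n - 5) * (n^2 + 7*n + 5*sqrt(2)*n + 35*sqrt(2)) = n^4 + 3*n^3 + 5*sqrt(2)*n^3 - 33*n^2 + 15*sqrt(2)*n^2 - 165*sqrt(2)*n - 35*n - 175*sqrt(2)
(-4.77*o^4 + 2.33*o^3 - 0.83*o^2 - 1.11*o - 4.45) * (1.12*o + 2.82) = -5.3424*o^5 - 10.8418*o^4 + 5.641*o^3 - 3.5838*o^2 - 8.1142*o - 12.549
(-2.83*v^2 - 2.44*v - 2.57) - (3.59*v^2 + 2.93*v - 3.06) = -6.42*v^2 - 5.37*v + 0.49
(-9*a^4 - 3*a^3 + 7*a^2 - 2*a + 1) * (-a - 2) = 9*a^5 + 21*a^4 - a^3 - 12*a^2 + 3*a - 2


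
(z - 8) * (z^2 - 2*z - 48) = z^3 - 10*z^2 - 32*z + 384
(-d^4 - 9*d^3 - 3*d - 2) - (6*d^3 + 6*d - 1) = -d^4 - 15*d^3 - 9*d - 1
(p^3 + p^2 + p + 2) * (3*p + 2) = 3*p^4 + 5*p^3 + 5*p^2 + 8*p + 4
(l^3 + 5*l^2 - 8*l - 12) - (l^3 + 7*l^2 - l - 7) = -2*l^2 - 7*l - 5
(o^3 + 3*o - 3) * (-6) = -6*o^3 - 18*o + 18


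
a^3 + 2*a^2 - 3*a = a*(a - 1)*(a + 3)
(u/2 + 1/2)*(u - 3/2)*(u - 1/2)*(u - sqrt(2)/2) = u^4/2 - u^3/2 - sqrt(2)*u^3/4 - 5*u^2/8 + sqrt(2)*u^2/4 + 3*u/8 + 5*sqrt(2)*u/16 - 3*sqrt(2)/16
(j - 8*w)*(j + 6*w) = j^2 - 2*j*w - 48*w^2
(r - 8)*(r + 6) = r^2 - 2*r - 48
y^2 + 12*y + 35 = (y + 5)*(y + 7)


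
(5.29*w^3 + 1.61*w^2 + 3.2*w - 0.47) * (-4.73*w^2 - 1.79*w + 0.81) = -25.0217*w^5 - 17.0844*w^4 - 13.733*w^3 - 2.2008*w^2 + 3.4333*w - 0.3807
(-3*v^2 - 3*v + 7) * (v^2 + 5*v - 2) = -3*v^4 - 18*v^3 - 2*v^2 + 41*v - 14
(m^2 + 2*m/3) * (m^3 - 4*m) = m^5 + 2*m^4/3 - 4*m^3 - 8*m^2/3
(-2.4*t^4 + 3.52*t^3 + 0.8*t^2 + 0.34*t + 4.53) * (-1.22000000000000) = 2.928*t^4 - 4.2944*t^3 - 0.976*t^2 - 0.4148*t - 5.5266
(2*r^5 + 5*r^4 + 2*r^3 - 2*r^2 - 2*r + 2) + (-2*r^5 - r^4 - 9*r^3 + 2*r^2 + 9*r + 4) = 4*r^4 - 7*r^3 + 7*r + 6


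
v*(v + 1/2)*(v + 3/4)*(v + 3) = v^4 + 17*v^3/4 + 33*v^2/8 + 9*v/8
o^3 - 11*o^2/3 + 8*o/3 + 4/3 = (o - 2)^2*(o + 1/3)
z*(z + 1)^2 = z^3 + 2*z^2 + z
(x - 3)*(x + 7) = x^2 + 4*x - 21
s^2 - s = s*(s - 1)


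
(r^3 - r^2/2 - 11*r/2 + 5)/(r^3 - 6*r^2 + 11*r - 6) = (r + 5/2)/(r - 3)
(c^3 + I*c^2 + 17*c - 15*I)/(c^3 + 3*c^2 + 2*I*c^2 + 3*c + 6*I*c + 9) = (c^2 + 2*I*c + 15)/(c^2 + 3*c*(1 + I) + 9*I)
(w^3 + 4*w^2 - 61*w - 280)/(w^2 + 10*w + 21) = (w^2 - 3*w - 40)/(w + 3)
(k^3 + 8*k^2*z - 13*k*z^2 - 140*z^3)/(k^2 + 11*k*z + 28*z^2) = (k^2 + k*z - 20*z^2)/(k + 4*z)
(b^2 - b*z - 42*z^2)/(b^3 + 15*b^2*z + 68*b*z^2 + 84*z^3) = (b - 7*z)/(b^2 + 9*b*z + 14*z^2)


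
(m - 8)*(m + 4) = m^2 - 4*m - 32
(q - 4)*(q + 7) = q^2 + 3*q - 28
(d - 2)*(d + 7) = d^2 + 5*d - 14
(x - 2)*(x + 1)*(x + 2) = x^3 + x^2 - 4*x - 4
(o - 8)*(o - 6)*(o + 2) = o^3 - 12*o^2 + 20*o + 96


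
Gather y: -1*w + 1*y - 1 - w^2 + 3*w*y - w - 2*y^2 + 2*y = -w^2 - 2*w - 2*y^2 + y*(3*w + 3) - 1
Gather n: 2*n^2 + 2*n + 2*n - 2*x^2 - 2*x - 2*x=2*n^2 + 4*n - 2*x^2 - 4*x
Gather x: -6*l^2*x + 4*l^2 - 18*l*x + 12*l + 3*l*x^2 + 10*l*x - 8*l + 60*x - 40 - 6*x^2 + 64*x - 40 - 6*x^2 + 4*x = 4*l^2 + 4*l + x^2*(3*l - 12) + x*(-6*l^2 - 8*l + 128) - 80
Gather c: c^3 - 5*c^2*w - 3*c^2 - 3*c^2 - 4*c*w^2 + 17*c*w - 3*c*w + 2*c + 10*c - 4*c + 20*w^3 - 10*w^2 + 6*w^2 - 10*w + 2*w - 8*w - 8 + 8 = c^3 + c^2*(-5*w - 6) + c*(-4*w^2 + 14*w + 8) + 20*w^3 - 4*w^2 - 16*w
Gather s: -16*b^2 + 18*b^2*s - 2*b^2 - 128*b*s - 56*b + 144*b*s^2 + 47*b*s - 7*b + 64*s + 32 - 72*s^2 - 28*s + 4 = -18*b^2 - 63*b + s^2*(144*b - 72) + s*(18*b^2 - 81*b + 36) + 36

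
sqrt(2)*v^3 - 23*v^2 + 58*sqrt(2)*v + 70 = (v - 7*sqrt(2))*(v - 5*sqrt(2))*(sqrt(2)*v + 1)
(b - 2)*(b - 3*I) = b^2 - 2*b - 3*I*b + 6*I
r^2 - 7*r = r*(r - 7)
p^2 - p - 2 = (p - 2)*(p + 1)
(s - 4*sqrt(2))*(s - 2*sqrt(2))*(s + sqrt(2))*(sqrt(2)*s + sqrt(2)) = sqrt(2)*s^4 - 10*s^3 + sqrt(2)*s^3 - 10*s^2 + 4*sqrt(2)*s^2 + 4*sqrt(2)*s + 32*s + 32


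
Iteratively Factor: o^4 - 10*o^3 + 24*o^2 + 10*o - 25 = (o - 5)*(o^3 - 5*o^2 - o + 5) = (o - 5)^2*(o^2 - 1) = (o - 5)^2*(o + 1)*(o - 1)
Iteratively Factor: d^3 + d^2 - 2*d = (d - 1)*(d^2 + 2*d) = (d - 1)*(d + 2)*(d)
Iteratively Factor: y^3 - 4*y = (y + 2)*(y^2 - 2*y) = y*(y + 2)*(y - 2)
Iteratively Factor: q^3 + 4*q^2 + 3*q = (q)*(q^2 + 4*q + 3) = q*(q + 3)*(q + 1)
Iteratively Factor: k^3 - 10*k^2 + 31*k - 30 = (k - 2)*(k^2 - 8*k + 15) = (k - 3)*(k - 2)*(k - 5)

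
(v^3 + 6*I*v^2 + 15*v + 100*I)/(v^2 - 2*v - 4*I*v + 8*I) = (v^2 + 10*I*v - 25)/(v - 2)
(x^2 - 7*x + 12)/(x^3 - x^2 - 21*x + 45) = (x - 4)/(x^2 + 2*x - 15)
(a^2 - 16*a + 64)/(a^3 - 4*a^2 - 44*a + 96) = (a - 8)/(a^2 + 4*a - 12)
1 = 1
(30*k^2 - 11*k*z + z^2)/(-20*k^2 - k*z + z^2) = (-6*k + z)/(4*k + z)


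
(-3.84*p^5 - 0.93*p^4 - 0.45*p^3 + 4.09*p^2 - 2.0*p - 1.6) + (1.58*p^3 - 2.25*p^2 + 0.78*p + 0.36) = -3.84*p^5 - 0.93*p^4 + 1.13*p^3 + 1.84*p^2 - 1.22*p - 1.24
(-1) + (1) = 0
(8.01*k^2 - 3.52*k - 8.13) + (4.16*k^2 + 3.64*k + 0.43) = 12.17*k^2 + 0.12*k - 7.7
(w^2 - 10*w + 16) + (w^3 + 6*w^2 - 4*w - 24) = w^3 + 7*w^2 - 14*w - 8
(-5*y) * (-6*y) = 30*y^2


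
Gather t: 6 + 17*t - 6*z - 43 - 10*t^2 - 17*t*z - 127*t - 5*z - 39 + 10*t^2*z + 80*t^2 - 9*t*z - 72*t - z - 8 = t^2*(10*z + 70) + t*(-26*z - 182) - 12*z - 84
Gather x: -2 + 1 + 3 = 2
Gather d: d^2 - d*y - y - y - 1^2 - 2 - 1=d^2 - d*y - 2*y - 4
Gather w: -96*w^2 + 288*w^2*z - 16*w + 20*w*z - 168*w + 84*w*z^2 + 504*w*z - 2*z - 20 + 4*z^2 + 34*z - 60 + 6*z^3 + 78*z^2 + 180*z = w^2*(288*z - 96) + w*(84*z^2 + 524*z - 184) + 6*z^3 + 82*z^2 + 212*z - 80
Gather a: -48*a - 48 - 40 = -48*a - 88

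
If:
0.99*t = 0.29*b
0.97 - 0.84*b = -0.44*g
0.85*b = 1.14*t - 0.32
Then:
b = -0.62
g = -3.39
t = -0.18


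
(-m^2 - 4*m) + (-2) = -m^2 - 4*m - 2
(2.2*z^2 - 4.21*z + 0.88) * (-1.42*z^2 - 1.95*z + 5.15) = -3.124*z^4 + 1.6882*z^3 + 18.2899*z^2 - 23.3975*z + 4.532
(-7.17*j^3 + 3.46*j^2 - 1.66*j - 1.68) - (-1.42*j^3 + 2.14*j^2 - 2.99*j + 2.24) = -5.75*j^3 + 1.32*j^2 + 1.33*j - 3.92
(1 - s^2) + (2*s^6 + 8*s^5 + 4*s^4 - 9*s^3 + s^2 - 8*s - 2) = 2*s^6 + 8*s^5 + 4*s^4 - 9*s^3 - 8*s - 1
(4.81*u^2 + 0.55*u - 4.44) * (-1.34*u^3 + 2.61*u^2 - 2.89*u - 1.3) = -6.4454*u^5 + 11.8171*u^4 - 6.5158*u^3 - 19.4309*u^2 + 12.1166*u + 5.772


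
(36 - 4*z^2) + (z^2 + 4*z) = -3*z^2 + 4*z + 36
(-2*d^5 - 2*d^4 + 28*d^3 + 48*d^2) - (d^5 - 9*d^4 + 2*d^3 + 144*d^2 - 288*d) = -3*d^5 + 7*d^4 + 26*d^3 - 96*d^2 + 288*d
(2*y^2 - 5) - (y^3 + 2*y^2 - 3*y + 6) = -y^3 + 3*y - 11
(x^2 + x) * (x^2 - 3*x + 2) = x^4 - 2*x^3 - x^2 + 2*x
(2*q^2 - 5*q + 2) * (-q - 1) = -2*q^3 + 3*q^2 + 3*q - 2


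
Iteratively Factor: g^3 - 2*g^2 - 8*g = (g)*(g^2 - 2*g - 8) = g*(g + 2)*(g - 4)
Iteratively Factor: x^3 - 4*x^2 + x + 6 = (x - 2)*(x^2 - 2*x - 3) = (x - 2)*(x + 1)*(x - 3)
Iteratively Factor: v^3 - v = (v)*(v^2 - 1) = v*(v - 1)*(v + 1)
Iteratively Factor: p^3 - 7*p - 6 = (p + 1)*(p^2 - p - 6) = (p + 1)*(p + 2)*(p - 3)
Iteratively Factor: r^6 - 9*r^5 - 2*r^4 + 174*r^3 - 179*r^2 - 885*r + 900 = (r + 3)*(r^5 - 12*r^4 + 34*r^3 + 72*r^2 - 395*r + 300) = (r + 3)^2*(r^4 - 15*r^3 + 79*r^2 - 165*r + 100) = (r - 1)*(r + 3)^2*(r^3 - 14*r^2 + 65*r - 100) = (r - 4)*(r - 1)*(r + 3)^2*(r^2 - 10*r + 25) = (r - 5)*(r - 4)*(r - 1)*(r + 3)^2*(r - 5)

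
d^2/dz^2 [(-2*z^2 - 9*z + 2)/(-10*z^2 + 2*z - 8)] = (235*z^3 - 270*z^2 - 510*z + 106)/(125*z^6 - 75*z^5 + 315*z^4 - 121*z^3 + 252*z^2 - 48*z + 64)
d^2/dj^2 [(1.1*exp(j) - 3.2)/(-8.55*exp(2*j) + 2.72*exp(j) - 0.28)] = (-80.41275*exp(4*j) + 910.1304*exp(3*j) - 207.4572*exp(2*j) - 7.80608*exp(j) + 2.35088)*exp(j)/(625.026375*exp(6*j) - 596.5164*exp(5*j) + 251.17506*exp(4*j) - 59.193728*exp(3*j) + 8.225616*exp(2*j) - 0.639744*exp(j) + 0.021952)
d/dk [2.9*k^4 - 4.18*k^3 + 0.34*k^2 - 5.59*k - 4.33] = 11.6*k^3 - 12.54*k^2 + 0.68*k - 5.59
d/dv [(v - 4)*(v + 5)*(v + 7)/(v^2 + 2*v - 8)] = (v^4 + 4*v^3 + 5*v^2 + 152*v + 384)/(v^4 + 4*v^3 - 12*v^2 - 32*v + 64)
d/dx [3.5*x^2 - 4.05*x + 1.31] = 7.0*x - 4.05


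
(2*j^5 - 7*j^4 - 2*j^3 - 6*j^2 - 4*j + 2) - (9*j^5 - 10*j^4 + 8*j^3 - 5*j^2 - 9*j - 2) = -7*j^5 + 3*j^4 - 10*j^3 - j^2 + 5*j + 4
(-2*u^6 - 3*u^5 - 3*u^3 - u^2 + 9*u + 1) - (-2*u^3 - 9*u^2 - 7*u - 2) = -2*u^6 - 3*u^5 - u^3 + 8*u^2 + 16*u + 3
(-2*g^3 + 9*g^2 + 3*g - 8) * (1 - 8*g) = 16*g^4 - 74*g^3 - 15*g^2 + 67*g - 8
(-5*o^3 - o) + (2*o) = -5*o^3 + o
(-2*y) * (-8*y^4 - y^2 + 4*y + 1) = 16*y^5 + 2*y^3 - 8*y^2 - 2*y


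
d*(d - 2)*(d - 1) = d^3 - 3*d^2 + 2*d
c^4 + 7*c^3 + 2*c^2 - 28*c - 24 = (c - 2)*(c + 1)*(c + 2)*(c + 6)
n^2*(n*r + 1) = n^3*r + n^2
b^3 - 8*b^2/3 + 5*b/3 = b*(b - 5/3)*(b - 1)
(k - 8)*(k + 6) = k^2 - 2*k - 48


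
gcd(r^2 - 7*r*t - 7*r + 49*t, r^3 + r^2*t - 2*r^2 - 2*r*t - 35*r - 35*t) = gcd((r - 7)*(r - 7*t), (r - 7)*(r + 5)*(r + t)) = r - 7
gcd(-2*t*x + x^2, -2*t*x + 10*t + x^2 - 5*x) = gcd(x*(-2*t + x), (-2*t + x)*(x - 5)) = -2*t + x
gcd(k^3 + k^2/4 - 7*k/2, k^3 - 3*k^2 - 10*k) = k^2 + 2*k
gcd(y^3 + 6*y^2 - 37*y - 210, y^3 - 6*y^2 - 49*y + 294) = y^2 + y - 42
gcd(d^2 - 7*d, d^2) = d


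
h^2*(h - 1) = h^3 - h^2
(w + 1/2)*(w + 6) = w^2 + 13*w/2 + 3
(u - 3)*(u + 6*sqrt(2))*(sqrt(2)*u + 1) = sqrt(2)*u^3 - 3*sqrt(2)*u^2 + 13*u^2 - 39*u + 6*sqrt(2)*u - 18*sqrt(2)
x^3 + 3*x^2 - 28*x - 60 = (x - 5)*(x + 2)*(x + 6)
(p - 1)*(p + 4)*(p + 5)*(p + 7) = p^4 + 15*p^3 + 67*p^2 + 57*p - 140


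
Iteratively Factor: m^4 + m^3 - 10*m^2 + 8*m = (m)*(m^3 + m^2 - 10*m + 8) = m*(m + 4)*(m^2 - 3*m + 2) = m*(m - 2)*(m + 4)*(m - 1)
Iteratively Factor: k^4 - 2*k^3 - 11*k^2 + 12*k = (k - 1)*(k^3 - k^2 - 12*k) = (k - 1)*(k + 3)*(k^2 - 4*k) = k*(k - 1)*(k + 3)*(k - 4)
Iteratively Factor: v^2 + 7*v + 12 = (v + 4)*(v + 3)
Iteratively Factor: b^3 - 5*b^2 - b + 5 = (b + 1)*(b^2 - 6*b + 5) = (b - 5)*(b + 1)*(b - 1)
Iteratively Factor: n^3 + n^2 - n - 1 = (n + 1)*(n^2 - 1) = (n - 1)*(n + 1)*(n + 1)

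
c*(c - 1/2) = c^2 - c/2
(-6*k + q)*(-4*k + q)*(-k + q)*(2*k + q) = -48*k^4 + 44*k^3*q + 12*k^2*q^2 - 9*k*q^3 + q^4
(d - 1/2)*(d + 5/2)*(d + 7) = d^3 + 9*d^2 + 51*d/4 - 35/4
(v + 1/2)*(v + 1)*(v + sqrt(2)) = v^3 + sqrt(2)*v^2 + 3*v^2/2 + v/2 + 3*sqrt(2)*v/2 + sqrt(2)/2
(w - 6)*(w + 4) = w^2 - 2*w - 24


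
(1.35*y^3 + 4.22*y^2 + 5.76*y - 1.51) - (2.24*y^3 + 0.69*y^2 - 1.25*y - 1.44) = -0.89*y^3 + 3.53*y^2 + 7.01*y - 0.0700000000000001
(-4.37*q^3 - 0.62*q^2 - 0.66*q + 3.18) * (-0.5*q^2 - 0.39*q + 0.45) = 2.185*q^5 + 2.0143*q^4 - 1.3947*q^3 - 1.6116*q^2 - 1.5372*q + 1.431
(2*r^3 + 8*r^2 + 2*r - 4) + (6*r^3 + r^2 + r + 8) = 8*r^3 + 9*r^2 + 3*r + 4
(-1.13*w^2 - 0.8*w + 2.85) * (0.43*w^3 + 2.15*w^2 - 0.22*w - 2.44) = -0.4859*w^5 - 2.7735*w^4 - 0.2459*w^3 + 9.0607*w^2 + 1.325*w - 6.954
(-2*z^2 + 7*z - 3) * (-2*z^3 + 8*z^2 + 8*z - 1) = 4*z^5 - 30*z^4 + 46*z^3 + 34*z^2 - 31*z + 3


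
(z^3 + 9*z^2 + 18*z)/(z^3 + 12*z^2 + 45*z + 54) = z/(z + 3)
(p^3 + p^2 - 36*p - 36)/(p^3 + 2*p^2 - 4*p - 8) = (p^3 + p^2 - 36*p - 36)/(p^3 + 2*p^2 - 4*p - 8)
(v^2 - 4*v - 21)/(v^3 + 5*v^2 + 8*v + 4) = (v^2 - 4*v - 21)/(v^3 + 5*v^2 + 8*v + 4)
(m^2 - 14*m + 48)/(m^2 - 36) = (m - 8)/(m + 6)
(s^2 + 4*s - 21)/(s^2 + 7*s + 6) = (s^2 + 4*s - 21)/(s^2 + 7*s + 6)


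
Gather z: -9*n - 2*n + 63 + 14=77 - 11*n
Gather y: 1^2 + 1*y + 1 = y + 2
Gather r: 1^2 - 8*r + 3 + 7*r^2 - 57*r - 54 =7*r^2 - 65*r - 50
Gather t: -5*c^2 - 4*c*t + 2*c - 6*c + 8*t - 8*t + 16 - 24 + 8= -5*c^2 - 4*c*t - 4*c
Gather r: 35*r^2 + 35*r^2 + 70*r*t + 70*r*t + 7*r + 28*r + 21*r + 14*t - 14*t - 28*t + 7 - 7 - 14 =70*r^2 + r*(140*t + 56) - 28*t - 14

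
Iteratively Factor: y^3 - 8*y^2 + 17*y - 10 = (y - 1)*(y^2 - 7*y + 10) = (y - 2)*(y - 1)*(y - 5)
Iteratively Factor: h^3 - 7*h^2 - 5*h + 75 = (h - 5)*(h^2 - 2*h - 15) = (h - 5)*(h + 3)*(h - 5)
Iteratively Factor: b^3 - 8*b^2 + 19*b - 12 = (b - 4)*(b^2 - 4*b + 3) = (b - 4)*(b - 3)*(b - 1)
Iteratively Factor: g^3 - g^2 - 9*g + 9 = (g - 3)*(g^2 + 2*g - 3) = (g - 3)*(g - 1)*(g + 3)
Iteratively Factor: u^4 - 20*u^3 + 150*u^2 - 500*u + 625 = (u - 5)*(u^3 - 15*u^2 + 75*u - 125) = (u - 5)^2*(u^2 - 10*u + 25) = (u - 5)^3*(u - 5)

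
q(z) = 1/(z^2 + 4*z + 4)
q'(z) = (-2*z - 4)/(z^2 + 4*z + 4)^2 = 2*(-z - 2)/(z^2 + 4*z + 4)^2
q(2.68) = 0.05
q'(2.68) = -0.02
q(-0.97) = 0.94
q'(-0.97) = -1.83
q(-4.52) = 0.16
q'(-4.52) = 0.12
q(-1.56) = 5.17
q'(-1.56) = -23.48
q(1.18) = 0.10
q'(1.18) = -0.06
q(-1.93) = 204.08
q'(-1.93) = -5830.90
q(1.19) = 0.10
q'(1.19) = -0.06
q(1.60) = 0.08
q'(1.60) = -0.04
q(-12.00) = 0.01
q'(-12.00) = 0.00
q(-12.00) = 0.01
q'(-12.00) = 0.00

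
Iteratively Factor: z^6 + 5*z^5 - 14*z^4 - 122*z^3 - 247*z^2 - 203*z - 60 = (z + 4)*(z^5 + z^4 - 18*z^3 - 50*z^2 - 47*z - 15) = (z - 5)*(z + 4)*(z^4 + 6*z^3 + 12*z^2 + 10*z + 3) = (z - 5)*(z + 1)*(z + 4)*(z^3 + 5*z^2 + 7*z + 3) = (z - 5)*(z + 1)^2*(z + 4)*(z^2 + 4*z + 3) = (z - 5)*(z + 1)^3*(z + 4)*(z + 3)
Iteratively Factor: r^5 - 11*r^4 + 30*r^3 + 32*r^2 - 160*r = (r)*(r^4 - 11*r^3 + 30*r^2 + 32*r - 160) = r*(r - 4)*(r^3 - 7*r^2 + 2*r + 40) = r*(r - 5)*(r - 4)*(r^2 - 2*r - 8) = r*(r - 5)*(r - 4)*(r + 2)*(r - 4)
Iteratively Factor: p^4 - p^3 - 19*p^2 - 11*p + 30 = (p + 3)*(p^3 - 4*p^2 - 7*p + 10) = (p + 2)*(p + 3)*(p^2 - 6*p + 5) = (p - 5)*(p + 2)*(p + 3)*(p - 1)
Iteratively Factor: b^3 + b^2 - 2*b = (b - 1)*(b^2 + 2*b) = (b - 1)*(b + 2)*(b)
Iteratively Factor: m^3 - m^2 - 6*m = (m)*(m^2 - m - 6) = m*(m + 2)*(m - 3)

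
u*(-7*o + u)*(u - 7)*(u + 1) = -7*o*u^3 + 42*o*u^2 + 49*o*u + u^4 - 6*u^3 - 7*u^2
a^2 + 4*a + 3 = (a + 1)*(a + 3)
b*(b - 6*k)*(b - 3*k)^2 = b^4 - 12*b^3*k + 45*b^2*k^2 - 54*b*k^3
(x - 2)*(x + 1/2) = x^2 - 3*x/2 - 1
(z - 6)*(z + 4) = z^2 - 2*z - 24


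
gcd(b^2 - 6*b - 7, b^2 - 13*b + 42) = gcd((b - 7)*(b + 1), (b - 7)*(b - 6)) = b - 7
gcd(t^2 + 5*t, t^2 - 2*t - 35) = t + 5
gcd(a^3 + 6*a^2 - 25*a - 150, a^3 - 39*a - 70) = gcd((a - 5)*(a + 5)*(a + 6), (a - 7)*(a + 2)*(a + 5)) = a + 5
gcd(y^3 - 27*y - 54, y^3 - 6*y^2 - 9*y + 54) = y^2 - 3*y - 18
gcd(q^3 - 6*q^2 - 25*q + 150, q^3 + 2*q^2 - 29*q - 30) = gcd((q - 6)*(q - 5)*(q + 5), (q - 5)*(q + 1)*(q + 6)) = q - 5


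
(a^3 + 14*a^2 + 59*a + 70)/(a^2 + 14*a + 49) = (a^2 + 7*a + 10)/(a + 7)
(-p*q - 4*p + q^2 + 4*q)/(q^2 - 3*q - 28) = (-p + q)/(q - 7)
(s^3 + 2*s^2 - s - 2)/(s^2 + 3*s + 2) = s - 1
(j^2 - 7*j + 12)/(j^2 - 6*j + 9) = (j - 4)/(j - 3)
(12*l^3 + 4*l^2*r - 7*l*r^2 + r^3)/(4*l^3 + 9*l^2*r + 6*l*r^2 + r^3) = (12*l^2 - 8*l*r + r^2)/(4*l^2 + 5*l*r + r^2)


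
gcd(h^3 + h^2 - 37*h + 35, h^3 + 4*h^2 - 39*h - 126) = h + 7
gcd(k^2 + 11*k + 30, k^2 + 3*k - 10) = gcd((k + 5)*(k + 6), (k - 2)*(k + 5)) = k + 5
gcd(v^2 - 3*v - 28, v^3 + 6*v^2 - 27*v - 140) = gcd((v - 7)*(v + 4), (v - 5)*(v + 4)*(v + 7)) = v + 4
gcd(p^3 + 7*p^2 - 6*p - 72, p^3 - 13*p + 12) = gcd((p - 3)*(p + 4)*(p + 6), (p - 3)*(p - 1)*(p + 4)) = p^2 + p - 12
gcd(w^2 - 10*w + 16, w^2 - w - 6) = 1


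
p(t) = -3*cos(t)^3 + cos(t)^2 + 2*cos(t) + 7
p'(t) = 9*sin(t)*cos(t)^2 - 2*sin(t)*cos(t) - 2*sin(t)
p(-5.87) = 7.37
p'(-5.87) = 1.49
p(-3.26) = 8.94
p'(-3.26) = 1.05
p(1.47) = 7.21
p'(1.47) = -2.10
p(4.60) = 6.79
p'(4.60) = 1.65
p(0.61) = 7.66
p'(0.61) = 1.38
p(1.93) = 6.55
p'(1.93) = -0.17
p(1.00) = 7.90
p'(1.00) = -0.38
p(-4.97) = 7.52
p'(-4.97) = -1.86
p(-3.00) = 8.91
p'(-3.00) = -1.24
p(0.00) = 7.00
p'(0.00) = 0.00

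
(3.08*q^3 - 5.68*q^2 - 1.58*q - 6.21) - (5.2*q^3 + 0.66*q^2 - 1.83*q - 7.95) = -2.12*q^3 - 6.34*q^2 + 0.25*q + 1.74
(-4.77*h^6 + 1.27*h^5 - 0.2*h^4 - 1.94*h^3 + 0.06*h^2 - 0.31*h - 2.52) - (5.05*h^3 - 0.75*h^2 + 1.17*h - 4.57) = -4.77*h^6 + 1.27*h^5 - 0.2*h^4 - 6.99*h^3 + 0.81*h^2 - 1.48*h + 2.05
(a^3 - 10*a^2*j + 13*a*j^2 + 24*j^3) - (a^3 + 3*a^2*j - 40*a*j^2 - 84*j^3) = -13*a^2*j + 53*a*j^2 + 108*j^3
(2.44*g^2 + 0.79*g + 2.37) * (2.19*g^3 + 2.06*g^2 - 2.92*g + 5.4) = 5.3436*g^5 + 6.7565*g^4 - 0.307099999999999*g^3 + 15.7514*g^2 - 2.6544*g + 12.798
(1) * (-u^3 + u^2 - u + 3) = -u^3 + u^2 - u + 3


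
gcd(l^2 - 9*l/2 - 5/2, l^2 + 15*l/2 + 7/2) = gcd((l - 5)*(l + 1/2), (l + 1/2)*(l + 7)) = l + 1/2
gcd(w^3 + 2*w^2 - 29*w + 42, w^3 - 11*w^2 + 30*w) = 1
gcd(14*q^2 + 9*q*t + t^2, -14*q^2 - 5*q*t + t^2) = 2*q + t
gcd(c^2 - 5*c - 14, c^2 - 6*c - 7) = c - 7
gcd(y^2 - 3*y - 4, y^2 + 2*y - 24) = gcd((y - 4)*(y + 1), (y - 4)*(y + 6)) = y - 4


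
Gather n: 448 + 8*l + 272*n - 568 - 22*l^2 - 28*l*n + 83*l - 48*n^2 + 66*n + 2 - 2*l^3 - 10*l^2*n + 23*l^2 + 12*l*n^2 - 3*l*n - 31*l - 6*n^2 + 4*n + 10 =-2*l^3 + l^2 + 60*l + n^2*(12*l - 54) + n*(-10*l^2 - 31*l + 342) - 108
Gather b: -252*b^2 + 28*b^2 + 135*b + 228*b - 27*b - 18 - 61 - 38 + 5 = -224*b^2 + 336*b - 112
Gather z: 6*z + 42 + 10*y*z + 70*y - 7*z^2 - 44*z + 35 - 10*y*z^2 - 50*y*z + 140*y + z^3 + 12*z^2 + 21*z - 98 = 210*y + z^3 + z^2*(5 - 10*y) + z*(-40*y - 17) - 21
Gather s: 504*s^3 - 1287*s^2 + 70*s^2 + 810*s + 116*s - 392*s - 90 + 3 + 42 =504*s^3 - 1217*s^2 + 534*s - 45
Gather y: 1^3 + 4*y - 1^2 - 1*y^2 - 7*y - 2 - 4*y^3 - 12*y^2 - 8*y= -4*y^3 - 13*y^2 - 11*y - 2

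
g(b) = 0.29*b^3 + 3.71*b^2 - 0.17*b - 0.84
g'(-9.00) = 3.52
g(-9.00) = 89.79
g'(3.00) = 29.92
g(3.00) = 39.87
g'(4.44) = 49.93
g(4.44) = 96.93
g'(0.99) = 8.03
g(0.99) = 2.91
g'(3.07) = 30.81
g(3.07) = 42.00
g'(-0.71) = -5.00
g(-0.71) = 1.05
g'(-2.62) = -13.64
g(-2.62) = 19.86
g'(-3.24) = -15.08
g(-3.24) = 28.79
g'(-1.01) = -6.78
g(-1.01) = 2.82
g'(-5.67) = -14.27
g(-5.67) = 66.53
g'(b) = 0.87*b^2 + 7.42*b - 0.17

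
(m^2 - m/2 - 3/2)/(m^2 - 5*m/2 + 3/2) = (m + 1)/(m - 1)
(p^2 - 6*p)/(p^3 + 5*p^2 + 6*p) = (p - 6)/(p^2 + 5*p + 6)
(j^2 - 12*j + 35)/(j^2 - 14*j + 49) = (j - 5)/(j - 7)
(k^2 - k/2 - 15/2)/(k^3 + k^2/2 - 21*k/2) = (2*k + 5)/(k*(2*k + 7))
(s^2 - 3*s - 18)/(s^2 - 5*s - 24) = (s - 6)/(s - 8)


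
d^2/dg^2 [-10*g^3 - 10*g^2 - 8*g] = -60*g - 20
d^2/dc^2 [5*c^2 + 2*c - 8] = 10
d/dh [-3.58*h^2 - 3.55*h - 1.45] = -7.16*h - 3.55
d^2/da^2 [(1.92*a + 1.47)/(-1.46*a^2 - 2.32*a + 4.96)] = (-(1.92*a + 1.47)*(2.92*a + 2.32)*(5.84*a + 4.64) + (16.8192*a + 13.2012)*(1.46*a^2 + 2.32*a - 4.96))/(1.46*a^2 + 2.32*a - 4.96)^3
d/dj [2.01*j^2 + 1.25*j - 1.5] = 4.02*j + 1.25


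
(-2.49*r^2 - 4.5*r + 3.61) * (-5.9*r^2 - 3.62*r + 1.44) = 14.691*r^4 + 35.5638*r^3 - 8.5946*r^2 - 19.5482*r + 5.1984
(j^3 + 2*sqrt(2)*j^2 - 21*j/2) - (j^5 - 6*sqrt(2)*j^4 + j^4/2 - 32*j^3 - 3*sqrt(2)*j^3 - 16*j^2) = -j^5 - j^4/2 + 6*sqrt(2)*j^4 + 3*sqrt(2)*j^3 + 33*j^3 + 2*sqrt(2)*j^2 + 16*j^2 - 21*j/2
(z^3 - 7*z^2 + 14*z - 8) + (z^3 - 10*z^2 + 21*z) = 2*z^3 - 17*z^2 + 35*z - 8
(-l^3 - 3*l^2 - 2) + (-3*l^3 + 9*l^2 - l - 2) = -4*l^3 + 6*l^2 - l - 4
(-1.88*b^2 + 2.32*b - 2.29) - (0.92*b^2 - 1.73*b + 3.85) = -2.8*b^2 + 4.05*b - 6.14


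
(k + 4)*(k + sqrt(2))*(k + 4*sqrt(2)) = k^3 + 4*k^2 + 5*sqrt(2)*k^2 + 8*k + 20*sqrt(2)*k + 32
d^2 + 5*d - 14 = (d - 2)*(d + 7)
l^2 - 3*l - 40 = (l - 8)*(l + 5)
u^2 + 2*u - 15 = (u - 3)*(u + 5)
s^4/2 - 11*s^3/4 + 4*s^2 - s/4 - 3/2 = (s/2 + 1/4)*(s - 3)*(s - 2)*(s - 1)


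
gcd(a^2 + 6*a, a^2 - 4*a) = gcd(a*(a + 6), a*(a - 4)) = a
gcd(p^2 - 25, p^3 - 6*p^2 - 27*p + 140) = p + 5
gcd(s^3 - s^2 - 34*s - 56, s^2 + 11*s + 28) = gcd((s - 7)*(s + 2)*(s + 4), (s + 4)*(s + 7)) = s + 4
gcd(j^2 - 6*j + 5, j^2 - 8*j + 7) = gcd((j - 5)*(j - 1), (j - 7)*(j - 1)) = j - 1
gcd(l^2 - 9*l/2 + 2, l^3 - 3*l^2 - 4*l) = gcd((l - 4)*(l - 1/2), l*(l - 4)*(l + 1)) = l - 4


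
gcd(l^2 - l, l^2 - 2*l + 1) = l - 1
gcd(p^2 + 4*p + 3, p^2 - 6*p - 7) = p + 1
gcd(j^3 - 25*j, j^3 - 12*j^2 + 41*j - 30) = j - 5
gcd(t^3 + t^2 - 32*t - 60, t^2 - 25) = t + 5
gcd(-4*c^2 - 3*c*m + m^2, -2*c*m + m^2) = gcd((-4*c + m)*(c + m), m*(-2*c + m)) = 1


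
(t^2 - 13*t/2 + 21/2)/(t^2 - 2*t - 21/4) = 2*(t - 3)/(2*t + 3)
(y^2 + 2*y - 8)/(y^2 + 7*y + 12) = (y - 2)/(y + 3)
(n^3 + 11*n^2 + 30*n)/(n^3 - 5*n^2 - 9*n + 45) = n*(n^2 + 11*n + 30)/(n^3 - 5*n^2 - 9*n + 45)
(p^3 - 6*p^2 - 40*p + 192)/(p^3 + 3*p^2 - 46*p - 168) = (p^2 - 12*p + 32)/(p^2 - 3*p - 28)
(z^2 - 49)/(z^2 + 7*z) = (z - 7)/z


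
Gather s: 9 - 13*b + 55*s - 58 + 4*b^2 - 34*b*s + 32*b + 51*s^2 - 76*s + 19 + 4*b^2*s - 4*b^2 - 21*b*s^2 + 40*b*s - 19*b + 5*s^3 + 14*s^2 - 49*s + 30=5*s^3 + s^2*(65 - 21*b) + s*(4*b^2 + 6*b - 70)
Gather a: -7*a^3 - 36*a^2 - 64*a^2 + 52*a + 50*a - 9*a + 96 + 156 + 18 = -7*a^3 - 100*a^2 + 93*a + 270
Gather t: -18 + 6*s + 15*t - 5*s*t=6*s + t*(15 - 5*s) - 18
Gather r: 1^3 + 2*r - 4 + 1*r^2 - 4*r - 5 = r^2 - 2*r - 8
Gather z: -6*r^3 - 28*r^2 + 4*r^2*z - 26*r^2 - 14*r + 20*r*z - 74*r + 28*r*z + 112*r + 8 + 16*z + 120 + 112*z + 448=-6*r^3 - 54*r^2 + 24*r + z*(4*r^2 + 48*r + 128) + 576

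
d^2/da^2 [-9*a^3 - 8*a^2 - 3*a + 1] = -54*a - 16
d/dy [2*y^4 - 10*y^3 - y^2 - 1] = 2*y*(4*y^2 - 15*y - 1)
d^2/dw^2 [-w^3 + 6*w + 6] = -6*w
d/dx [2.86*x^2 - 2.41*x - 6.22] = 5.72*x - 2.41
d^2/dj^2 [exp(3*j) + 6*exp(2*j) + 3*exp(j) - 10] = (9*exp(2*j) + 24*exp(j) + 3)*exp(j)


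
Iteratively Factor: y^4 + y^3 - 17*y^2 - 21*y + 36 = (y - 4)*(y^3 + 5*y^2 + 3*y - 9) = (y - 4)*(y + 3)*(y^2 + 2*y - 3) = (y - 4)*(y + 3)^2*(y - 1)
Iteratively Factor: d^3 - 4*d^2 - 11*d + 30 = (d - 2)*(d^2 - 2*d - 15) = (d - 2)*(d + 3)*(d - 5)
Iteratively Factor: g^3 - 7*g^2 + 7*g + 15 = (g - 5)*(g^2 - 2*g - 3) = (g - 5)*(g - 3)*(g + 1)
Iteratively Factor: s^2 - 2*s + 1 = (s - 1)*(s - 1)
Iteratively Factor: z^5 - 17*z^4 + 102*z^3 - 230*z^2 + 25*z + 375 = (z - 5)*(z^4 - 12*z^3 + 42*z^2 - 20*z - 75) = (z - 5)*(z - 3)*(z^3 - 9*z^2 + 15*z + 25) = (z - 5)^2*(z - 3)*(z^2 - 4*z - 5) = (z - 5)^2*(z - 3)*(z + 1)*(z - 5)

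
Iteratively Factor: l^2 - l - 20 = (l - 5)*(l + 4)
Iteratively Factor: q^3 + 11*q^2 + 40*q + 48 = (q + 4)*(q^2 + 7*q + 12) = (q + 4)^2*(q + 3)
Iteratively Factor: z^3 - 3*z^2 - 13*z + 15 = (z - 5)*(z^2 + 2*z - 3) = (z - 5)*(z + 3)*(z - 1)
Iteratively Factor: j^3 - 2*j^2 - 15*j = (j)*(j^2 - 2*j - 15) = j*(j + 3)*(j - 5)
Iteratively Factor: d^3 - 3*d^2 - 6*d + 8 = (d + 2)*(d^2 - 5*d + 4) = (d - 4)*(d + 2)*(d - 1)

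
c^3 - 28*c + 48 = (c - 4)*(c - 2)*(c + 6)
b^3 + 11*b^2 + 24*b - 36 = (b - 1)*(b + 6)^2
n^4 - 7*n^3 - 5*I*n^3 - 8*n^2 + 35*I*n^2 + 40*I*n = n*(n - 8)*(n + 1)*(n - 5*I)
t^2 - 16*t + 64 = (t - 8)^2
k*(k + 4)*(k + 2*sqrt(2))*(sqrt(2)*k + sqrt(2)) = sqrt(2)*k^4 + 4*k^3 + 5*sqrt(2)*k^3 + 4*sqrt(2)*k^2 + 20*k^2 + 16*k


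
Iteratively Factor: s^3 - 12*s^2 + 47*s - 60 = (s - 4)*(s^2 - 8*s + 15) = (s - 4)*(s - 3)*(s - 5)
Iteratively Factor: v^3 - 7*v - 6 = (v + 1)*(v^2 - v - 6) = (v - 3)*(v + 1)*(v + 2)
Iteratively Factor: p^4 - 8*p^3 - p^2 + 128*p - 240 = (p - 4)*(p^3 - 4*p^2 - 17*p + 60) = (p - 4)*(p + 4)*(p^2 - 8*p + 15) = (p - 5)*(p - 4)*(p + 4)*(p - 3)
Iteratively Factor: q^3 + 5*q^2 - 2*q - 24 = (q + 4)*(q^2 + q - 6) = (q - 2)*(q + 4)*(q + 3)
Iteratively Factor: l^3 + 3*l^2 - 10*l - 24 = (l - 3)*(l^2 + 6*l + 8) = (l - 3)*(l + 2)*(l + 4)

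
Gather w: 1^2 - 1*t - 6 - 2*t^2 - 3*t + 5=-2*t^2 - 4*t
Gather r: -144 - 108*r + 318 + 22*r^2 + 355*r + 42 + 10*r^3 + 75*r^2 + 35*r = 10*r^3 + 97*r^2 + 282*r + 216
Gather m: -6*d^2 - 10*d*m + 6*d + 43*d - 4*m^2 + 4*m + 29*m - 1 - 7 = -6*d^2 + 49*d - 4*m^2 + m*(33 - 10*d) - 8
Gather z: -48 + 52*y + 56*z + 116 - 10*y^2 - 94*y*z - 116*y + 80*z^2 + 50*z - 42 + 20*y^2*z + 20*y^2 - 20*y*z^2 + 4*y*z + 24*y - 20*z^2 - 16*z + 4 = 10*y^2 - 40*y + z^2*(60 - 20*y) + z*(20*y^2 - 90*y + 90) + 30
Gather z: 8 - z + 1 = 9 - z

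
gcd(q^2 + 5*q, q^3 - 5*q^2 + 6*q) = q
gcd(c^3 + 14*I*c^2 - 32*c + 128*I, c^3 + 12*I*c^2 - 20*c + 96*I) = c^2 + 6*I*c + 16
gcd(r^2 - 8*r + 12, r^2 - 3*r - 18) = r - 6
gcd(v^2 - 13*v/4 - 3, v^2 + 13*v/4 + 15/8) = v + 3/4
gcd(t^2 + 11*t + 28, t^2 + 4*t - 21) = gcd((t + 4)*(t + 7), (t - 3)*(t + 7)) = t + 7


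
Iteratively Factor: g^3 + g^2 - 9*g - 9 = (g + 3)*(g^2 - 2*g - 3) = (g + 1)*(g + 3)*(g - 3)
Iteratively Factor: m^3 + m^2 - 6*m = (m - 2)*(m^2 + 3*m) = (m - 2)*(m + 3)*(m)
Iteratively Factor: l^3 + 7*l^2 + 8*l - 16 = (l + 4)*(l^2 + 3*l - 4) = (l + 4)^2*(l - 1)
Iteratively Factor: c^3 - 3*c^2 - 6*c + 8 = (c - 4)*(c^2 + c - 2) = (c - 4)*(c + 2)*(c - 1)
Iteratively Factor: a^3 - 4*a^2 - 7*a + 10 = (a - 1)*(a^2 - 3*a - 10) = (a - 1)*(a + 2)*(a - 5)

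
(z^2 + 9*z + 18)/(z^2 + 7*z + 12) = (z + 6)/(z + 4)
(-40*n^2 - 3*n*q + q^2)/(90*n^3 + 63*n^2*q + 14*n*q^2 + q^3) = (-8*n + q)/(18*n^2 + 9*n*q + q^2)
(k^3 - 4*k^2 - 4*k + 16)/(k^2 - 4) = k - 4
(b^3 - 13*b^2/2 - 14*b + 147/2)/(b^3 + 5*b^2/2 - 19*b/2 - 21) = (b - 7)/(b + 2)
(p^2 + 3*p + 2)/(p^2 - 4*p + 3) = (p^2 + 3*p + 2)/(p^2 - 4*p + 3)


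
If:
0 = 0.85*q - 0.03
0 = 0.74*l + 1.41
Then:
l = -1.91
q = 0.04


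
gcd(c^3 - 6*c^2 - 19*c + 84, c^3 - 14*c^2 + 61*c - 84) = c^2 - 10*c + 21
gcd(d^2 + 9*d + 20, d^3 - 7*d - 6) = 1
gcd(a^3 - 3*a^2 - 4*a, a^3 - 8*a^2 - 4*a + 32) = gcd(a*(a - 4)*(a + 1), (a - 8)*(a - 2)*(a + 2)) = 1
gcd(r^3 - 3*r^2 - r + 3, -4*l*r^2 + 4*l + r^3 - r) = r^2 - 1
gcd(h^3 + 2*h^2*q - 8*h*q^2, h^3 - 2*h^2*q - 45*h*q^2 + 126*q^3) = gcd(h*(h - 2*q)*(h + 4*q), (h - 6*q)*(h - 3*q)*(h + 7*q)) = 1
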